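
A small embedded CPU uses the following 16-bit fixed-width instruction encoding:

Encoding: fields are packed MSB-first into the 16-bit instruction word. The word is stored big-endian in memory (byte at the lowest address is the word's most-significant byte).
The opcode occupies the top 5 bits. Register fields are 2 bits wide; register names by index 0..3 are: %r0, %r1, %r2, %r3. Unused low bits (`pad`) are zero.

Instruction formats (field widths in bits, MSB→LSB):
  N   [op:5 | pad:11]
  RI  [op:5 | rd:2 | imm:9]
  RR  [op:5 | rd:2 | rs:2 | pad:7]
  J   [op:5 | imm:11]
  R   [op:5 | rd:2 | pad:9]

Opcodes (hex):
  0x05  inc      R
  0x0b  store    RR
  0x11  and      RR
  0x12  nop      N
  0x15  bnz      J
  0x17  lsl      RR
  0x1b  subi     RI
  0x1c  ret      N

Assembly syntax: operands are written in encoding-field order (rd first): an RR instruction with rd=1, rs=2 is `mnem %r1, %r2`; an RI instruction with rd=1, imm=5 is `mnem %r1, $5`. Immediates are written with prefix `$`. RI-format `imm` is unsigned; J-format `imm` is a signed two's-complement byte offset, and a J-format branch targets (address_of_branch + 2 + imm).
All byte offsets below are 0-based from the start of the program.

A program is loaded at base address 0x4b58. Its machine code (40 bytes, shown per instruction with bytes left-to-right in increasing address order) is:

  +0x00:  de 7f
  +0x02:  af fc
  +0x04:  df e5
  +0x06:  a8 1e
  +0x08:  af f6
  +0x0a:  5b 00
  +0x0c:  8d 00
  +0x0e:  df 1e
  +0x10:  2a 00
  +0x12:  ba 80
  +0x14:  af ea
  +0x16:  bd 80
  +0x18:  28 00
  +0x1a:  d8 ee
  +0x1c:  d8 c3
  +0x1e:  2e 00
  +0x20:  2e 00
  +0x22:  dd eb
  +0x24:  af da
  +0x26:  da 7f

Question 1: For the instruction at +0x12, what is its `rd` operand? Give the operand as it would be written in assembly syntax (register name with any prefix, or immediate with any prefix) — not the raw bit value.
+0x12: ba 80 ⇒ word 0xba80 (big)
  top 5b → 0x17 → lsl [RR]
  rd@[10:9]=0x1 ⇒ %r1
  rs@[8:7]=0x1 ⇒ %r1

%r1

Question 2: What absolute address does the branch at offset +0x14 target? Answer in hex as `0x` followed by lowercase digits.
0x4b58

@+14  big-endian(af ea) = 0xafea
  top 5b → 0x15 → bnz [J]
  [10:0] imm=2026 (s11→-22) = $-22
  target = base 0x4b58 + off 0x14 + 2 + imm -22 = 0x4b58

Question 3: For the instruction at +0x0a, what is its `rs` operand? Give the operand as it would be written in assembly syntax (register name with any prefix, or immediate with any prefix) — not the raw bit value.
%r2

[0a] 5b 00 → 0x5b00
  opcode bits[15:11]=0xb: store/RR
  rd: (w>>9)&0x3=0x1 → %r1
  rs: (w>>7)&0x3=0x2 → %r2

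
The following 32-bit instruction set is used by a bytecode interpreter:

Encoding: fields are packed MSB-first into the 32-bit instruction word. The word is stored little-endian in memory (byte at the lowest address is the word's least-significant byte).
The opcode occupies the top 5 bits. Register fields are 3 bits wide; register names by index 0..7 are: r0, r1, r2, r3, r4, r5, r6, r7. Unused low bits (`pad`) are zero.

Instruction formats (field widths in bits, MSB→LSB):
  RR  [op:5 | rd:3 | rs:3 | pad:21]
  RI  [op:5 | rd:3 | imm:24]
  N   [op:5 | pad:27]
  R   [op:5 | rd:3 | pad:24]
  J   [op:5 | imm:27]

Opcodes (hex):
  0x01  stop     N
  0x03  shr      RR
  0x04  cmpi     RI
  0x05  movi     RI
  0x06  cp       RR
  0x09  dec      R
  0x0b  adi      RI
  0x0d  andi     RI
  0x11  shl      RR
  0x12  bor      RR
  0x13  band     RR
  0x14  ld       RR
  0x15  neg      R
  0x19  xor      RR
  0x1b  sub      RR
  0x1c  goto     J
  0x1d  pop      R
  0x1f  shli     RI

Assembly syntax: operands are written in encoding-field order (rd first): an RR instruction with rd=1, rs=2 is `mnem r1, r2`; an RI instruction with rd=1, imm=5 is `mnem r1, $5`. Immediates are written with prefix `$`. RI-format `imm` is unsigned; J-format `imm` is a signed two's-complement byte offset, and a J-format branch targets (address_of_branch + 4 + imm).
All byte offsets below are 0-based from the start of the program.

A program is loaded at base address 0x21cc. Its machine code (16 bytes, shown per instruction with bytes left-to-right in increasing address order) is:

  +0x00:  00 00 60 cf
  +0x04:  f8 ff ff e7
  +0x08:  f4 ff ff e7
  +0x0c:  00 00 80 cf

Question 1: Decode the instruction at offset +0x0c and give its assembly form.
xor r7, r4

[0c] 00 00 80 cf → 0xcf800000
  opcode bits[31:27]=0x19: xor/RR
  rd@[26:24]=0x7 ⇒ r7
  rs@[23:21]=0x4 ⇒ r4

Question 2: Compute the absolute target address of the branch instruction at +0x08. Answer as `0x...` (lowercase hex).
@+08  little-endian(f4 ff ff e7) = 0xe7fffff4
  opcode bits[31:27]=0x1c: goto/J
  imm@[26:0]=0x7fffff4 (s27→-12) ⇒ $-12
  target = base 0x21cc + off 0x08 + 4 + imm -12 = 0x21cc

0x21cc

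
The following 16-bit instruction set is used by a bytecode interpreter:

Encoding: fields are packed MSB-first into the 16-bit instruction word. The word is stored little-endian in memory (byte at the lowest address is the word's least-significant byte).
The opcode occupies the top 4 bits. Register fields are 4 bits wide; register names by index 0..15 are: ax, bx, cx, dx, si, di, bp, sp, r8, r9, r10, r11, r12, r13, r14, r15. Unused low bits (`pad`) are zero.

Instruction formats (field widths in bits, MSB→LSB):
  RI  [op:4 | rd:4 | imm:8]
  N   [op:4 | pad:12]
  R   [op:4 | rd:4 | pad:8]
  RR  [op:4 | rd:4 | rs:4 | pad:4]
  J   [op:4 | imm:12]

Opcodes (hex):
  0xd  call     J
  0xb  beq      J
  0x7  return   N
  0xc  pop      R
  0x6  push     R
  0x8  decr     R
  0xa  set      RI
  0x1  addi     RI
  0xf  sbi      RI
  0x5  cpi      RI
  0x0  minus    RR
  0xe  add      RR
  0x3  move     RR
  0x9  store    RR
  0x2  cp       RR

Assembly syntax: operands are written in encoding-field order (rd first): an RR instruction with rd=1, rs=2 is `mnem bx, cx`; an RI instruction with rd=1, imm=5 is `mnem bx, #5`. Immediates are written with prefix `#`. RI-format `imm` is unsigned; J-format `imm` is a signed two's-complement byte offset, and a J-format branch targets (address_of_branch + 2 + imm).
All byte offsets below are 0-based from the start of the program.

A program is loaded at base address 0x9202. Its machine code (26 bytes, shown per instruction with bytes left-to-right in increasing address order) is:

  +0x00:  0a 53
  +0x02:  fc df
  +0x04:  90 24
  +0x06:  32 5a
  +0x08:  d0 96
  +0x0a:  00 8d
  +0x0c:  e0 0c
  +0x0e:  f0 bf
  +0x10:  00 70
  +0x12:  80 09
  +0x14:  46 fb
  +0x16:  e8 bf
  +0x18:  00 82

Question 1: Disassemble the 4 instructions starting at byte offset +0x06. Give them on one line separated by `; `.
cpi r10, #50; store bp, r13; decr r13; minus r12, r14

[06] 32 5a → 0x5a32
  opcode bits[15:12]=0x5: cpi/RI
  [11:8] rd=10 = r10
  [7:0] imm=50 = #50
[08] d0 96 → 0x96d0
  opcode bits[15:12]=0x9: store/RR
  [11:8] rd=6 = bp
  [7:4] rs=13 = r13
[0a] 00 8d → 0x8d00
  opcode bits[15:12]=0x8: decr/R
  [11:8] rd=13 = r13
[0c] e0 0c → 0x0ce0
  opcode bits[15:12]=0x0: minus/RR
  [11:8] rd=12 = r12
  [7:4] rs=14 = r14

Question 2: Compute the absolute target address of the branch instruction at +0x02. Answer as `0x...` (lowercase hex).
off 0x02: read fc df as little → 0xdffc
  top 4b → 0xd → call [J]
  imm: (w>>0)&0xfff=0xffc (s12→-4) → #-4
  target = base 0x9202 + off 0x02 + 2 + imm -4 = 0x9202

0x9202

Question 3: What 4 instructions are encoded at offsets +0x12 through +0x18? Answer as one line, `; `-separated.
minus r9, r8; sbi r11, #70; beq #-24; decr cx

[12] 80 09 → 0x0980
  top 4b → 0x0 → minus [RR]
  rd@[11:8]=0x9 ⇒ r9
  rs@[7:4]=0x8 ⇒ r8
[14] 46 fb → 0xfb46
  top 4b → 0xf → sbi [RI]
  rd@[11:8]=0xb ⇒ r11
  imm@[7:0]=0x46 ⇒ #70
[16] e8 bf → 0xbfe8
  top 4b → 0xb → beq [J]
  imm@[11:0]=0xfe8 (s12→-24) ⇒ #-24
[18] 00 82 → 0x8200
  top 4b → 0x8 → decr [R]
  rd@[11:8]=0x2 ⇒ cx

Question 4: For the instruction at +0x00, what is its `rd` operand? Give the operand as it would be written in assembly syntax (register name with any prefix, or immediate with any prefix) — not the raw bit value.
dx

[00] 0a 53 → 0x530a
  opcode bits[15:12]=0x5: cpi/RI
  rd@[11:8]=0x3 ⇒ dx
  imm@[7:0]=0xa ⇒ #10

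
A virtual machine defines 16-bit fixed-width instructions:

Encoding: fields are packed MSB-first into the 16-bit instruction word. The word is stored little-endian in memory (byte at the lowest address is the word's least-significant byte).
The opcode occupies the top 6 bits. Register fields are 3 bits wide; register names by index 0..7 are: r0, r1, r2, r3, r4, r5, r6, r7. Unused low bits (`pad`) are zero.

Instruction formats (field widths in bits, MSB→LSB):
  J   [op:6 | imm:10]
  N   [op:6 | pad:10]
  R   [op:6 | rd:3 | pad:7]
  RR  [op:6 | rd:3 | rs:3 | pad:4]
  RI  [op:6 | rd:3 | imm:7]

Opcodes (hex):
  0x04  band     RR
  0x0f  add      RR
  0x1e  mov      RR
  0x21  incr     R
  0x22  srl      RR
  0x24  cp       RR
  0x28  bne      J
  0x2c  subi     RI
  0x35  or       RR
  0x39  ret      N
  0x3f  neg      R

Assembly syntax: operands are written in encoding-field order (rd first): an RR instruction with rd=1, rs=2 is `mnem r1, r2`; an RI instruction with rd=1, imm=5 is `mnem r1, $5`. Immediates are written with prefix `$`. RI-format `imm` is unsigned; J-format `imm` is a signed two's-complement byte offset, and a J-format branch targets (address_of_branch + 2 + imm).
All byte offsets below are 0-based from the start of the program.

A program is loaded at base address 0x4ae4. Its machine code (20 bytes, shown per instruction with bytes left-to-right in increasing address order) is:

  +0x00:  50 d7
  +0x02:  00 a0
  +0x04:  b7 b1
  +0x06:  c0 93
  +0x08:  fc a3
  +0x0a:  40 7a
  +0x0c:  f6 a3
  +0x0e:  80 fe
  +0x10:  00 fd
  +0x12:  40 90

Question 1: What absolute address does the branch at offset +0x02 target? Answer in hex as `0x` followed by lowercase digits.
0x4ae8

+0x02: 00 a0 ⇒ word 0xa000 (little)
  opcode bits[15:10]=0x28: bne/J
  imm@[9:0]=0x0 ⇒ $0
  target = base 0x4ae4 + off 0x02 + 2 + imm 0 = 0x4ae8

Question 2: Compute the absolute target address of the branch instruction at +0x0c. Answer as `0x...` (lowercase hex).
0x4ae8

@+0c  little-endian(f6 a3) = 0xa3f6
  opcode bits[15:10]=0x28: bne/J
  imm: (w>>0)&0x3ff=0x3f6 (s10→-10) → $-10
  target = base 0x4ae4 + off 0x0c + 2 + imm -10 = 0x4ae8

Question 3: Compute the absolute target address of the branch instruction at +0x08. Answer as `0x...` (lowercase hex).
@+08  little-endian(fc a3) = 0xa3fc
  top 6b → 0x28 → bne [J]
  imm: (w>>0)&0x3ff=0x3fc (s10→-4) → $-4
  target = base 0x4ae4 + off 0x08 + 2 + imm -4 = 0x4aea

0x4aea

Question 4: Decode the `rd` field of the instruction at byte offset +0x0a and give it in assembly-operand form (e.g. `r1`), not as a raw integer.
r4

off 0x0a: read 40 7a as little → 0x7a40
  top 6b → 0x1e → mov [RR]
  [9:7] rd=4 = r4
  [6:4] rs=4 = r4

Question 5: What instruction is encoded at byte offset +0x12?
cp r0, r4

[12] 40 90 → 0x9040
  top 6b → 0x24 → cp [RR]
  rd: (w>>7)&0x7=0x0 → r0
  rs: (w>>4)&0x7=0x4 → r4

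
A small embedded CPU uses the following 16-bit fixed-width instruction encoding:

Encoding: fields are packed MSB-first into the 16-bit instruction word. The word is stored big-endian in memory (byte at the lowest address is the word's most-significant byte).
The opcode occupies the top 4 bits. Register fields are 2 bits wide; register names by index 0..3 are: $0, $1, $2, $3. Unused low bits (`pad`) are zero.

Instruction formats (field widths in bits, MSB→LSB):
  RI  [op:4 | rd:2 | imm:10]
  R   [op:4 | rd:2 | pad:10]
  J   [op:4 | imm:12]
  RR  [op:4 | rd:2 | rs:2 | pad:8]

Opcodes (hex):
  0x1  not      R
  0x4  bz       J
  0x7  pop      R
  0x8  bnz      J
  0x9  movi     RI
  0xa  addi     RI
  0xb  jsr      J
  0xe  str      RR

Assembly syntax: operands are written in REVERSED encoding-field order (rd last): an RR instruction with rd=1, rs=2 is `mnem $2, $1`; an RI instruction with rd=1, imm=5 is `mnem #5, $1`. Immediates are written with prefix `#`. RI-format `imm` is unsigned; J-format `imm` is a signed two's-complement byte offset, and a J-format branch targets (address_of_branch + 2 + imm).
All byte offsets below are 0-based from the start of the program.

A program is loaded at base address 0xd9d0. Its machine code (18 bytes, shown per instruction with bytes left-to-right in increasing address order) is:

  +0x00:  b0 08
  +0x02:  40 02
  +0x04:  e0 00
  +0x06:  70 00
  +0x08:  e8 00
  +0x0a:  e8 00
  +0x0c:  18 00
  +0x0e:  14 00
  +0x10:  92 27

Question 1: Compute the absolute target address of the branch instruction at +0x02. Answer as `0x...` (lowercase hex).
off 0x02: read 40 02 as big → 0x4002
  opcode bits[15:12]=0x4: bz/J
  imm: (w>>0)&0xfff=0x2 → #2
  target = base 0xd9d0 + off 0x02 + 2 + imm 2 = 0xd9d6

0xd9d6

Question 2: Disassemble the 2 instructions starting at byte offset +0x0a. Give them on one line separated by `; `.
str $0, $2; not $2

+0x0a: e8 00 ⇒ word 0xe800 (big)
  op=0xe800>>12=0xe ⇒ str (RR)
  rd: (w>>10)&0x3=0x2 → $2
  rs: (w>>8)&0x3=0x0 → $0
+0x0c: 18 00 ⇒ word 0x1800 (big)
  op=0x1800>>12=0x1 ⇒ not (R)
  rd: (w>>10)&0x3=0x2 → $2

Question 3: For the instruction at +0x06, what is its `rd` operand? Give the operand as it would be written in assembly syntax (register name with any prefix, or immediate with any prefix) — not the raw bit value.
[06] 70 00 → 0x7000
  op=0x7000>>12=0x7 ⇒ pop (R)
  rd: (w>>10)&0x3=0x0 → $0

$0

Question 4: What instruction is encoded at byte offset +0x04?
str $0, $0

+0x04: e0 00 ⇒ word 0xe000 (big)
  top 4b → 0xe → str [RR]
  rd@[11:10]=0x0 ⇒ $0
  rs@[9:8]=0x0 ⇒ $0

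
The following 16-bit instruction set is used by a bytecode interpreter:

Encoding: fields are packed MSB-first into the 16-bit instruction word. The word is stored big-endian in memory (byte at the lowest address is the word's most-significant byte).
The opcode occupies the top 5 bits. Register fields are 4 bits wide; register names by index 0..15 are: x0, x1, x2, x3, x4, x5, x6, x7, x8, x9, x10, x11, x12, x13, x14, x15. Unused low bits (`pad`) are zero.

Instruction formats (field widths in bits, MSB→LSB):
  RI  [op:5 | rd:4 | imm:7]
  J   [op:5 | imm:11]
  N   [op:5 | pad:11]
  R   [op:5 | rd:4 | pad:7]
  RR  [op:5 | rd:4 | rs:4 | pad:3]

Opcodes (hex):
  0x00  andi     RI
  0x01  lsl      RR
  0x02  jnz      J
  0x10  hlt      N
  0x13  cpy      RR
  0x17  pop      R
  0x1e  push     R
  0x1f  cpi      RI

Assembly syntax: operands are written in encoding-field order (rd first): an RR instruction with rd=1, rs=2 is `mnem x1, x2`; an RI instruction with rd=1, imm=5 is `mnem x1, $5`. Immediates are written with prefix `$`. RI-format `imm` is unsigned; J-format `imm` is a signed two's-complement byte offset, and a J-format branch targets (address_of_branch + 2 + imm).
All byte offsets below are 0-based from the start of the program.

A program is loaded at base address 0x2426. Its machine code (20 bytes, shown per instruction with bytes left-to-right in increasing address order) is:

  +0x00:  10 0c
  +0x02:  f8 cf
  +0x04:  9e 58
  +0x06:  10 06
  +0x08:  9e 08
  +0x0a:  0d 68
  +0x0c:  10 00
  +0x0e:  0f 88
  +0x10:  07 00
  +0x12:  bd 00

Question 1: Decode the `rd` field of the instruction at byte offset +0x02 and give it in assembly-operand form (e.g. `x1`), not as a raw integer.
+0x02: f8 cf ⇒ word 0xf8cf (big)
  top 5b → 0x1f → cpi [RI]
  rd@[10:7]=0x1 ⇒ x1
  imm@[6:0]=0x4f ⇒ $79

x1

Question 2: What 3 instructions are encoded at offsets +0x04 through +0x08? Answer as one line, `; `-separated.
cpy x12, x11; jnz $6; cpy x12, x1

off 0x04: read 9e 58 as big → 0x9e58
  opcode bits[15:11]=0x13: cpy/RR
  rd@[10:7]=0xc ⇒ x12
  rs@[6:3]=0xb ⇒ x11
off 0x06: read 10 06 as big → 0x1006
  opcode bits[15:11]=0x2: jnz/J
  imm@[10:0]=0x6 ⇒ $6
off 0x08: read 9e 08 as big → 0x9e08
  opcode bits[15:11]=0x13: cpy/RR
  rd@[10:7]=0xc ⇒ x12
  rs@[6:3]=0x1 ⇒ x1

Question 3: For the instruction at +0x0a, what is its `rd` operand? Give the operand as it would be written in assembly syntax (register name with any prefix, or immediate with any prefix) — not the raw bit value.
+0x0a: 0d 68 ⇒ word 0x0d68 (big)
  top 5b → 0x1 → lsl [RR]
  rd: (w>>7)&0xf=0xa → x10
  rs: (w>>3)&0xf=0xd → x13

x10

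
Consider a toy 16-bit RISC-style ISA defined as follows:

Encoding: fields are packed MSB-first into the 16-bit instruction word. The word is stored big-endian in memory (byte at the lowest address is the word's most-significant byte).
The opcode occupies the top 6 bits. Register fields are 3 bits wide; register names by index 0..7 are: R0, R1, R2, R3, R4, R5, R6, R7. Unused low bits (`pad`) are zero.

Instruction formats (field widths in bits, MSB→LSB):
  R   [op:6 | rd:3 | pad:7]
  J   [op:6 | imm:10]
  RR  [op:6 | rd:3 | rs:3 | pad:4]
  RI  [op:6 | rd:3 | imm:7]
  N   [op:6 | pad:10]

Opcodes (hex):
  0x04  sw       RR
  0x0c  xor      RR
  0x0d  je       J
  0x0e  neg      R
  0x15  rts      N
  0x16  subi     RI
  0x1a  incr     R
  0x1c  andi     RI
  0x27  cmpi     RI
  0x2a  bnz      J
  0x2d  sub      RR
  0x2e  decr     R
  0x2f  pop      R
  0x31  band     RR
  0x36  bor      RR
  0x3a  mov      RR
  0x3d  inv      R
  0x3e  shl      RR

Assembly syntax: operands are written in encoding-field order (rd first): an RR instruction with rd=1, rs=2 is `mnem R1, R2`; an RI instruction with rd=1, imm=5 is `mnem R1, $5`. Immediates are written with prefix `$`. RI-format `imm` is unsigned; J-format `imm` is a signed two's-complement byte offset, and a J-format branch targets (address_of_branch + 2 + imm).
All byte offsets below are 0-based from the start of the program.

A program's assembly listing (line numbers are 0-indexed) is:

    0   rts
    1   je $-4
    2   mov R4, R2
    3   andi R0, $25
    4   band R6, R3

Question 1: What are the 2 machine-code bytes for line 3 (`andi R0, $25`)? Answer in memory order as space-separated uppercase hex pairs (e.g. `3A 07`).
70 19

line 3 (andi): pack op=0x1c:6|rd=0:3|imm=25:7 = 0x7019; big→ 70 19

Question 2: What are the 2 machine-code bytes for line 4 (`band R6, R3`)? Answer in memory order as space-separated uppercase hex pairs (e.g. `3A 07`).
C7 30

4. band fields op=0x31:6|rd=6:3|rs=3:3|pad=0:4 → word c730h → c7 30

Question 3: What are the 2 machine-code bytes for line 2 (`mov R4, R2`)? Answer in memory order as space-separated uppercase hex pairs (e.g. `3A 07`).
EA 20

L2: mov op=0x3a:6|rd=4:3|rs=2:3|pad=0:4 ⇒ 0xea20 ⇒ big ea 20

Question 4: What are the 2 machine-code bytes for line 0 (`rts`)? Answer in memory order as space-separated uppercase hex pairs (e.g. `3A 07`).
54 00

line 0 (rts): pack op=0x15:6|pad=0:10 = 0x5400; big→ 54 00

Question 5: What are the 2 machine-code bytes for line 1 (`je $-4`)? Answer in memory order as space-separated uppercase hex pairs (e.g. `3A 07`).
1. je fields op=0xd:6|imm=-4:10 → word 37fch → 37 fc

37 FC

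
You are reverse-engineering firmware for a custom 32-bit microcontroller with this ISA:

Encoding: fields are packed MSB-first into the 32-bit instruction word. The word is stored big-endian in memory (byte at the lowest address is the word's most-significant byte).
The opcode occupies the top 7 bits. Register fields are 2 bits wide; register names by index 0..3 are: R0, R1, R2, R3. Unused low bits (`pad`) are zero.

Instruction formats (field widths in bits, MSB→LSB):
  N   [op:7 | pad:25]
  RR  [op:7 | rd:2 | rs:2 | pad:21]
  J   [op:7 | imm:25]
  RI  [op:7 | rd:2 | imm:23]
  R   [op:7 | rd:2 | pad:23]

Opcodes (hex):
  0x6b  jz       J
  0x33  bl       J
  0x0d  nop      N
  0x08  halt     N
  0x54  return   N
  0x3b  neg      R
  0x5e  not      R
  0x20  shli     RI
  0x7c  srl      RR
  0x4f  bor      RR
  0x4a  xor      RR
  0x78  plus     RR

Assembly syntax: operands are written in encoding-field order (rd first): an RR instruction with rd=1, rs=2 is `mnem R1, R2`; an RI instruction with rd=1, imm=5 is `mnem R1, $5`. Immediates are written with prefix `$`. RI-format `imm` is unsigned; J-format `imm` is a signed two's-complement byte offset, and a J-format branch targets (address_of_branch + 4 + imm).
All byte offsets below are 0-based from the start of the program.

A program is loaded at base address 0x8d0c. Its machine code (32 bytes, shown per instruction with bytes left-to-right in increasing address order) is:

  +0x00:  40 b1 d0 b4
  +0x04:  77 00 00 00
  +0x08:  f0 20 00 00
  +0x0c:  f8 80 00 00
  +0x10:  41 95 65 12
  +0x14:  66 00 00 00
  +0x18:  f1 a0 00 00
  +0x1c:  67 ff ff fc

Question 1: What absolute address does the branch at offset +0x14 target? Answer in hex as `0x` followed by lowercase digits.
0x8d24

off 0x14: read 66 00 00 00 as big → 0x66000000
  op=0x66000000>>25=0x33 ⇒ bl (J)
  imm: (w>>0)&0x1ffffff=0x0 → $0
  target = base 0x8d0c + off 0x14 + 4 + imm 0 = 0x8d24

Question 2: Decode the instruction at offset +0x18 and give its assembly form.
plus R3, R1

@+18  big-endian(f1 a0 00 00) = 0xf1a00000
  top 7b → 0x78 → plus [RR]
  rd@[24:23]=0x3 ⇒ R3
  rs@[22:21]=0x1 ⇒ R1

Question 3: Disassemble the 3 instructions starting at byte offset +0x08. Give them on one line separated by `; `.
plus R0, R1; srl R1, R0; shli R3, $1402130

off 0x08: read f0 20 00 00 as big → 0xf0200000
  op=0xf0200000>>25=0x78 ⇒ plus (RR)
  [24:23] rd=0 = R0
  [22:21] rs=1 = R1
off 0x0c: read f8 80 00 00 as big → 0xf8800000
  op=0xf8800000>>25=0x7c ⇒ srl (RR)
  [24:23] rd=1 = R1
  [22:21] rs=0 = R0
off 0x10: read 41 95 65 12 as big → 0x41956512
  op=0x41956512>>25=0x20 ⇒ shli (RI)
  [24:23] rd=3 = R3
  [22:0] imm=1402130 = $1402130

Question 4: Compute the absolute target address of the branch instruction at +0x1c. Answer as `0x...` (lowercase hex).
0x8d28

+0x1c: 67 ff ff fc ⇒ word 0x67fffffc (big)
  opcode bits[31:25]=0x33: bl/J
  [24:0] imm=33554428 (s25→-4) = $-4
  target = base 0x8d0c + off 0x1c + 4 + imm -4 = 0x8d28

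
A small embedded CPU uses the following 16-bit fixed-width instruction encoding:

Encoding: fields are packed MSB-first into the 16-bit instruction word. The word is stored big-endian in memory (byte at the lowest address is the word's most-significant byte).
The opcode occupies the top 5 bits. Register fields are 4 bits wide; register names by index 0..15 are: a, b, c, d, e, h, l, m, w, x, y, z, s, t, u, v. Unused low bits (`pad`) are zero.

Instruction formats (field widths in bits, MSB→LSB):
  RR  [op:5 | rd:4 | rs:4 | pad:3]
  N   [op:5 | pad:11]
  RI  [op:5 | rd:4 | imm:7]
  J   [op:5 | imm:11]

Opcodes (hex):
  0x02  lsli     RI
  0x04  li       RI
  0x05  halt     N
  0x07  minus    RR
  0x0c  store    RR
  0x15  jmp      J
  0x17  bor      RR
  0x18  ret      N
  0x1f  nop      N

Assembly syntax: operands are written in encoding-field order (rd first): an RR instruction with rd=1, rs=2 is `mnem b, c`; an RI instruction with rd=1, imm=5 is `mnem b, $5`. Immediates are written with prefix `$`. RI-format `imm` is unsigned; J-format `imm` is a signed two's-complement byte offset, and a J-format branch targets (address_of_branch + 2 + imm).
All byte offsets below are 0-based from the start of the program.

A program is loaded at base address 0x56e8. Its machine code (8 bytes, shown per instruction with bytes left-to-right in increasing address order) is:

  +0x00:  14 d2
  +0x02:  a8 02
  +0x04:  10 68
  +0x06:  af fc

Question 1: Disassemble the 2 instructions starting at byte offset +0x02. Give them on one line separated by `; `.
jmp $2; lsli a, $104

@+02  big-endian(a8 02) = 0xa802
  top 5b → 0x15 → jmp [J]
  [10:0] imm=2 = $2
@+04  big-endian(10 68) = 0x1068
  top 5b → 0x2 → lsli [RI]
  [10:7] rd=0 = a
  [6:0] imm=104 = $104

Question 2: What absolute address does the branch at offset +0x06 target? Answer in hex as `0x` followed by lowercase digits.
0x56ec

off 0x06: read af fc as big → 0xaffc
  top 5b → 0x15 → jmp [J]
  imm@[10:0]=0x7fc (s11→-4) ⇒ $-4
  target = base 0x56e8 + off 0x06 + 2 + imm -4 = 0x56ec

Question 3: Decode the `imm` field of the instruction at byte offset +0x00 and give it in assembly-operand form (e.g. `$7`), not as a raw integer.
+0x00: 14 d2 ⇒ word 0x14d2 (big)
  top 5b → 0x2 → lsli [RI]
  [10:7] rd=9 = x
  [6:0] imm=82 = $82

$82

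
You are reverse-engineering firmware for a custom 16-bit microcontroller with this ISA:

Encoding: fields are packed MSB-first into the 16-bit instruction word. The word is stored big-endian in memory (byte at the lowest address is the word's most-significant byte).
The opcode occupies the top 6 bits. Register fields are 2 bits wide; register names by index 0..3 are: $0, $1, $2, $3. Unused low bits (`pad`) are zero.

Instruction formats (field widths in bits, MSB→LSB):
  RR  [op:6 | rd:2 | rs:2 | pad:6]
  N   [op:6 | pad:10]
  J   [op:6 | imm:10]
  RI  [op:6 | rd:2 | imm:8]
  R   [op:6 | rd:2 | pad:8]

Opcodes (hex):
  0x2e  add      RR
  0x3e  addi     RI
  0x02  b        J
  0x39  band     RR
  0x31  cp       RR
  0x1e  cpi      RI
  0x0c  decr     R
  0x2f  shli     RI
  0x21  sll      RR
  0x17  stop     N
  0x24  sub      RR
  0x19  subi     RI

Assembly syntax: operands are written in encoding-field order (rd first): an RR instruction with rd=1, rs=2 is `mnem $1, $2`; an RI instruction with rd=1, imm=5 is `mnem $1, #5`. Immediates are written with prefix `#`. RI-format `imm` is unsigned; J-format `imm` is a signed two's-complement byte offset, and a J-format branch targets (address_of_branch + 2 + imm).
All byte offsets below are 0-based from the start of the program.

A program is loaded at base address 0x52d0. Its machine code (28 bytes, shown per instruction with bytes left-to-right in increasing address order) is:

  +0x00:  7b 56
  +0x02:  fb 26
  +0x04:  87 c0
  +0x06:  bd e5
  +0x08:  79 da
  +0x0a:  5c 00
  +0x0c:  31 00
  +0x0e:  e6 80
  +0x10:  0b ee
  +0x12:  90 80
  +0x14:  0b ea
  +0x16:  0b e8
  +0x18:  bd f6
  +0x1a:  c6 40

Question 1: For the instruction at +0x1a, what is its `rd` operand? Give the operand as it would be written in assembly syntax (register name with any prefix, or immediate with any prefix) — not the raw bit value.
+0x1a: c6 40 ⇒ word 0xc640 (big)
  opcode bits[15:10]=0x31: cp/RR
  rd: (w>>8)&0x3=0x2 → $2
  rs: (w>>6)&0x3=0x1 → $1

$2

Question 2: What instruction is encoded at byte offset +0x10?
b #-18

@+10  big-endian(0b ee) = 0x0bee
  top 6b → 0x2 → b [J]
  imm: (w>>0)&0x3ff=0x3ee (s10→-18) → #-18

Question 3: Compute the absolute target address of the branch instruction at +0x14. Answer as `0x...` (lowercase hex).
[14] 0b ea → 0x0bea
  op=0x0bea>>10=0x2 ⇒ b (J)
  imm: (w>>0)&0x3ff=0x3ea (s10→-22) → #-22
  target = base 0x52d0 + off 0x14 + 2 + imm -22 = 0x52d0

0x52d0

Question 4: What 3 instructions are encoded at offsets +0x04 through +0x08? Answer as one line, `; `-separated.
sll $3, $3; shli $1, #229; cpi $1, #218

@+04  big-endian(87 c0) = 0x87c0
  op=0x87c0>>10=0x21 ⇒ sll (RR)
  rd@[9:8]=0x3 ⇒ $3
  rs@[7:6]=0x3 ⇒ $3
@+06  big-endian(bd e5) = 0xbde5
  op=0xbde5>>10=0x2f ⇒ shli (RI)
  rd@[9:8]=0x1 ⇒ $1
  imm@[7:0]=0xe5 ⇒ #229
@+08  big-endian(79 da) = 0x79da
  op=0x79da>>10=0x1e ⇒ cpi (RI)
  rd@[9:8]=0x1 ⇒ $1
  imm@[7:0]=0xda ⇒ #218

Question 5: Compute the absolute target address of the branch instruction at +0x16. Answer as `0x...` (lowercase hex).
0x52d0

@+16  big-endian(0b e8) = 0x0be8
  op=0x0be8>>10=0x2 ⇒ b (J)
  [9:0] imm=1000 (s10→-24) = #-24
  target = base 0x52d0 + off 0x16 + 2 + imm -24 = 0x52d0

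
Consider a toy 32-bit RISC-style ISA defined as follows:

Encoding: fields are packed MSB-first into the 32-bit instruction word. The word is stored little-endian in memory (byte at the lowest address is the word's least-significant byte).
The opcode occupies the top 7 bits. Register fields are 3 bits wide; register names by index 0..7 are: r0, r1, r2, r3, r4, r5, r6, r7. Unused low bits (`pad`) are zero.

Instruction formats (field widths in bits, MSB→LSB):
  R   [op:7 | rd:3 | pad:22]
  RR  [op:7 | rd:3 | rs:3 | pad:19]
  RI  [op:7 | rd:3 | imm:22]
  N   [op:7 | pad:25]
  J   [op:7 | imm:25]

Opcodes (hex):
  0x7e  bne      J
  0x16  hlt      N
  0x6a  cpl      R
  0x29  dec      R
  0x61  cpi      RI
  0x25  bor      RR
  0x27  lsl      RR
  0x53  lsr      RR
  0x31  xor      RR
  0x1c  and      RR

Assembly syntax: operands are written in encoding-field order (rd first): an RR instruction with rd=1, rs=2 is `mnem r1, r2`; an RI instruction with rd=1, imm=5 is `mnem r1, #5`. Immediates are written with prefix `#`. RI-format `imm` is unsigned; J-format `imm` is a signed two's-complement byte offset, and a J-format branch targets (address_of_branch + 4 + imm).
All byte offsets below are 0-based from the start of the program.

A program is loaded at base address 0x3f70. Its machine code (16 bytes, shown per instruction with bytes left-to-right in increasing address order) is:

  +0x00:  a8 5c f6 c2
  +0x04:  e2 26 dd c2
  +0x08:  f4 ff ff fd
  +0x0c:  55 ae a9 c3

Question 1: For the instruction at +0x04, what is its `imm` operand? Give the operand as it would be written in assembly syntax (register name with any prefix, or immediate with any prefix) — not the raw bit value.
#1910498

off 0x04: read e2 26 dd c2 as little → 0xc2dd26e2
  opcode bits[31:25]=0x61: cpi/RI
  [24:22] rd=3 = r3
  [21:0] imm=1910498 = #1910498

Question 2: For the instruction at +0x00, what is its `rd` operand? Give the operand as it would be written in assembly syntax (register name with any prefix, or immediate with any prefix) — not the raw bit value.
r3

+0x00: a8 5c f6 c2 ⇒ word 0xc2f65ca8 (little)
  top 7b → 0x61 → cpi [RI]
  [24:22] rd=3 = r3
  [21:0] imm=3562664 = #3562664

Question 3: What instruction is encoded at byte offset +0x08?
bne #-12

@+08  little-endian(f4 ff ff fd) = 0xfdfffff4
  opcode bits[31:25]=0x7e: bne/J
  imm@[24:0]=0x1fffff4 (s25→-12) ⇒ #-12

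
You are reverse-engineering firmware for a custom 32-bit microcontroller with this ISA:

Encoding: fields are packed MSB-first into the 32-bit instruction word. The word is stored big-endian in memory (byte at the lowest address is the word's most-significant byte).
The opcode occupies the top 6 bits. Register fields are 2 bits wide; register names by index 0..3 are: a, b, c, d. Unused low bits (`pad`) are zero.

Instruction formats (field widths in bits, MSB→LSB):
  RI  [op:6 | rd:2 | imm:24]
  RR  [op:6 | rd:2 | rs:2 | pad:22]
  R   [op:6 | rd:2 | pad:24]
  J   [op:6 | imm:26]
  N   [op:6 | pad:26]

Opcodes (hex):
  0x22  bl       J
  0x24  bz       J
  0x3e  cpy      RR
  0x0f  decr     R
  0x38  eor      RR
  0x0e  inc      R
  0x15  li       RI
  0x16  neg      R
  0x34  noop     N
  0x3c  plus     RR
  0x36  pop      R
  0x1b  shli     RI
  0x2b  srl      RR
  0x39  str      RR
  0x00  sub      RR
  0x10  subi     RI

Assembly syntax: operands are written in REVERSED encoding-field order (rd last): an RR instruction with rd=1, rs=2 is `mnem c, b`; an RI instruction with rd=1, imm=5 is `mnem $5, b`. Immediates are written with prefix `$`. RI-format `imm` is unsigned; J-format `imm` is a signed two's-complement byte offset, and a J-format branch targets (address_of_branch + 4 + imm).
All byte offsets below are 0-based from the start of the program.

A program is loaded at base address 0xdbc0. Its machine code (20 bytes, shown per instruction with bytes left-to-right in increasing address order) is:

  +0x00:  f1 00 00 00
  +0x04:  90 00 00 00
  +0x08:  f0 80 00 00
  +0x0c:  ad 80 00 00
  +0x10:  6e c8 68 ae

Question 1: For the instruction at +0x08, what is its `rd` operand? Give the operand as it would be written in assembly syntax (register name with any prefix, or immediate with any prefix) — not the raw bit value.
a

off 0x08: read f0 80 00 00 as big → 0xf0800000
  op=0xf0800000>>26=0x3c ⇒ plus (RR)
  rd@[25:24]=0x0 ⇒ a
  rs@[23:22]=0x2 ⇒ c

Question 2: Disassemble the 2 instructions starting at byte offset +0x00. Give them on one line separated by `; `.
[00] f1 00 00 00 → 0xf1000000
  opcode bits[31:26]=0x3c: plus/RR
  rd@[25:24]=0x1 ⇒ b
  rs@[23:22]=0x0 ⇒ a
[04] 90 00 00 00 → 0x90000000
  opcode bits[31:26]=0x24: bz/J
  imm@[25:0]=0x0 ⇒ $0

plus a, b; bz $0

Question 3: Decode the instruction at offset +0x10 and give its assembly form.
@+10  big-endian(6e c8 68 ae) = 0x6ec868ae
  op=0x6ec868ae>>26=0x1b ⇒ shli (RI)
  [25:24] rd=2 = c
  [23:0] imm=13133998 = $13133998

shli $13133998, c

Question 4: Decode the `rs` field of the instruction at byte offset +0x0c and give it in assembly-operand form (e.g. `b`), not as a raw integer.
+0x0c: ad 80 00 00 ⇒ word 0xad800000 (big)
  opcode bits[31:26]=0x2b: srl/RR
  rd: (w>>24)&0x3=0x1 → b
  rs: (w>>22)&0x3=0x2 → c

c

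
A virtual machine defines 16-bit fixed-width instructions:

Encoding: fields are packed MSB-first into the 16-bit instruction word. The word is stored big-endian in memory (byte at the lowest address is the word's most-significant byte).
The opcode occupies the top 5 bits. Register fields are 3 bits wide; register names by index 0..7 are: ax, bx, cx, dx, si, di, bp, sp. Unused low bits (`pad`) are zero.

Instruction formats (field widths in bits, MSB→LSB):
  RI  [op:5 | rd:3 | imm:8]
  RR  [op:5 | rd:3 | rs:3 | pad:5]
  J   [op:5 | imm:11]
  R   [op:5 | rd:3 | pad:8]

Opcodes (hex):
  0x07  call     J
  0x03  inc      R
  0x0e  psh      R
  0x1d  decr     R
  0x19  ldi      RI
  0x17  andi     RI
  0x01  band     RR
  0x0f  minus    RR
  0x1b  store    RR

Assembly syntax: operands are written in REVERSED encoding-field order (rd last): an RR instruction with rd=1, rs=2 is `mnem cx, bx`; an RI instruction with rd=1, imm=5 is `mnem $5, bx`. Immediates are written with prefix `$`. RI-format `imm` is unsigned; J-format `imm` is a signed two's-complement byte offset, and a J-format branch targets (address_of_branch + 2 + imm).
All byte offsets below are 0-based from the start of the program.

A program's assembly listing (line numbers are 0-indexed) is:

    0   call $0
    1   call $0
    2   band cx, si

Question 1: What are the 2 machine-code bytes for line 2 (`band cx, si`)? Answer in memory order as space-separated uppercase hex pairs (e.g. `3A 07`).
0C 40

2. band fields op=0x1:5|rd=4:3|rs=2:3|pad=0:5 → word 0c40h → 0c 40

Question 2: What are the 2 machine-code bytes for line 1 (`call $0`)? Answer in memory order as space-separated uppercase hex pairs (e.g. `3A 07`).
38 00

line 1 (call): pack op=0x7:5|imm=0:11 = 0x3800; big→ 38 00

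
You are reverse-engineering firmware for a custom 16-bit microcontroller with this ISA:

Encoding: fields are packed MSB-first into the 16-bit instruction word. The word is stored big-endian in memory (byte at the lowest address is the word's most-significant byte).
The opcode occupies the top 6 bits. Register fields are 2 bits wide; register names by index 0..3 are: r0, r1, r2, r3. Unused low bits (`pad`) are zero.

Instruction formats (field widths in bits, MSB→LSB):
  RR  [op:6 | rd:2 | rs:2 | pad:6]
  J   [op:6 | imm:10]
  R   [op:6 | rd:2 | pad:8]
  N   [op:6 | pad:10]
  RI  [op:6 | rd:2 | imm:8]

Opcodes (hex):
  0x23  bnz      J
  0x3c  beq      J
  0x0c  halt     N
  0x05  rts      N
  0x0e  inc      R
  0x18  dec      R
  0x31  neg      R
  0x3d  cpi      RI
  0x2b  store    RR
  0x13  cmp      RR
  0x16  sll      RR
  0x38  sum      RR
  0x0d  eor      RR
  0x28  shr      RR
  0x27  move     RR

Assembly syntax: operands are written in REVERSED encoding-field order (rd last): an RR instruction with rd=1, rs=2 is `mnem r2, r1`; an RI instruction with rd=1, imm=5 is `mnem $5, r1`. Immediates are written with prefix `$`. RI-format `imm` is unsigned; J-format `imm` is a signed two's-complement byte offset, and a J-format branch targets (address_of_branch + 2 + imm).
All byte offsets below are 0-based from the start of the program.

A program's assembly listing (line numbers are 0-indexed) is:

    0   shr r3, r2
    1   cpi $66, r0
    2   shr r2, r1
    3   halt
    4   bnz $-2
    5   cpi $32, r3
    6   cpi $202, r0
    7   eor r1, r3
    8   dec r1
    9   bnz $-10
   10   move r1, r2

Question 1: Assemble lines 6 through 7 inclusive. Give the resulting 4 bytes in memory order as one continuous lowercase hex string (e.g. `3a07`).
L6: cpi op=0x3d:6|rd=0:2|imm=202:8 ⇒ 0xf4ca ⇒ big f4 ca
L7: eor op=0xd:6|rd=3:2|rs=1:2|pad=0:6 ⇒ 0x3740 ⇒ big 37 40

f4ca3740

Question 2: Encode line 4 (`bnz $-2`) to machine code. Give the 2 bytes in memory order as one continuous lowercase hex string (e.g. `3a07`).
4. bnz fields op=0x23:6|imm=-2:10 → word 8ffeh → 8f fe

8ffe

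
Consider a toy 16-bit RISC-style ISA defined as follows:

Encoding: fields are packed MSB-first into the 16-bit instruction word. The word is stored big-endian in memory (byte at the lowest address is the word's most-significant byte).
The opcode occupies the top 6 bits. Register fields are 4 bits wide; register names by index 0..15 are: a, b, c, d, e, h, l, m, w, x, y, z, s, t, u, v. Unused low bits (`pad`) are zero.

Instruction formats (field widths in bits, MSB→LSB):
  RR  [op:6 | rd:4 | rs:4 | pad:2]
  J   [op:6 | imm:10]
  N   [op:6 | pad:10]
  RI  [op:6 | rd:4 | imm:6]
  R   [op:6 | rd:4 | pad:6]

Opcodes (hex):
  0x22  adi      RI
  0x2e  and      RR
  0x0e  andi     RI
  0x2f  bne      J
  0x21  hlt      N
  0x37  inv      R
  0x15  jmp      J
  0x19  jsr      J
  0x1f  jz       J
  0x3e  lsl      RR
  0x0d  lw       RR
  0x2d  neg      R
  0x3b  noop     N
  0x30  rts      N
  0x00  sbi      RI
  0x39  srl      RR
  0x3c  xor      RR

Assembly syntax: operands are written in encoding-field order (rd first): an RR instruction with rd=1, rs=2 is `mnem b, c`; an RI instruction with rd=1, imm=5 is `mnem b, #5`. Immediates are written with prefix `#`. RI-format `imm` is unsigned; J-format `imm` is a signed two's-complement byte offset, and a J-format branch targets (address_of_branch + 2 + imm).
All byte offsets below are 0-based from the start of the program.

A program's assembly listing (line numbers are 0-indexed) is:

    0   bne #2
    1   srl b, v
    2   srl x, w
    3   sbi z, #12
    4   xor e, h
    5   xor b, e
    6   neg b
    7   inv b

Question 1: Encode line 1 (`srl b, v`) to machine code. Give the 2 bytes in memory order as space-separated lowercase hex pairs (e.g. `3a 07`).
e4 7c

1. srl fields op=0x39:6|rd=1:4|rs=15:4|pad=0:2 → word e47ch → e4 7c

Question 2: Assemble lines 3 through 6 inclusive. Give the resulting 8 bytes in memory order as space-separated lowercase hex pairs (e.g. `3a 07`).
line 3 (sbi): pack op=0x0:6|rd=11:4|imm=12:6 = 0x02cc; big→ 02 cc
line 4 (xor): pack op=0x3c:6|rd=4:4|rs=5:4|pad=0:2 = 0xf114; big→ f1 14
line 5 (xor): pack op=0x3c:6|rd=1:4|rs=4:4|pad=0:2 = 0xf050; big→ f0 50
line 6 (neg): pack op=0x2d:6|rd=1:4|pad=0:6 = 0xb440; big→ b4 40

02 cc f1 14 f0 50 b4 40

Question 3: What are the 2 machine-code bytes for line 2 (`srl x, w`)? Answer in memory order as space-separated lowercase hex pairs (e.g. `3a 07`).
e6 60

2. srl fields op=0x39:6|rd=9:4|rs=8:4|pad=0:2 → word e660h → e6 60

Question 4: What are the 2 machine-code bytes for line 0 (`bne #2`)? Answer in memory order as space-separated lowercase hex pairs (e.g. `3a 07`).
bc 02

line 0 (bne): pack op=0x2f:6|imm=2:10 = 0xbc02; big→ bc 02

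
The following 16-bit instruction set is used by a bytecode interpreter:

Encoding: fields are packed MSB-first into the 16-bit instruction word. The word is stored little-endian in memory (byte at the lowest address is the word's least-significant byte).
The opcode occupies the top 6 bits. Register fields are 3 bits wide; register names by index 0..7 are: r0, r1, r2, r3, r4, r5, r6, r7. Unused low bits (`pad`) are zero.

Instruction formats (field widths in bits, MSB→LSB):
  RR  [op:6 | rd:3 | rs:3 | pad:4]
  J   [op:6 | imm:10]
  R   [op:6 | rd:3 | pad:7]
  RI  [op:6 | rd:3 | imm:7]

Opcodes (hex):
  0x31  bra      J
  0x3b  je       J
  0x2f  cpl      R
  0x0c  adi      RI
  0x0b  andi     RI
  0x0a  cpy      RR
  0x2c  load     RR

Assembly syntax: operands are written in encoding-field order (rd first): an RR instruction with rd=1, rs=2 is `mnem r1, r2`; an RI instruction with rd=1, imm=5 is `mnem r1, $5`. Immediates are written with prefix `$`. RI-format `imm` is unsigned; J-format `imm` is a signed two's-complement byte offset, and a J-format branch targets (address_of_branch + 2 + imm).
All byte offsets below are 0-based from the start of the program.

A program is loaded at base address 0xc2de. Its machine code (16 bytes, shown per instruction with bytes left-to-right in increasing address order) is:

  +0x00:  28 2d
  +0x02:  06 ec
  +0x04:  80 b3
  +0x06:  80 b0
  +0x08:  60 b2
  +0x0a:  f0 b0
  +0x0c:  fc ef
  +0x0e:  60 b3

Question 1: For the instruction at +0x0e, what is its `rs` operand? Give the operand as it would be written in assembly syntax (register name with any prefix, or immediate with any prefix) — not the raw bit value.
+0x0e: 60 b3 ⇒ word 0xb360 (little)
  opcode bits[15:10]=0x2c: load/RR
  [9:7] rd=6 = r6
  [6:4] rs=6 = r6

r6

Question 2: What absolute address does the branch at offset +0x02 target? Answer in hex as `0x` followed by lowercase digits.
0xc2e8

[02] 06 ec → 0xec06
  op=0xec06>>10=0x3b ⇒ je (J)
  [9:0] imm=6 = $6
  target = base 0xc2de + off 0x02 + 2 + imm 6 = 0xc2e8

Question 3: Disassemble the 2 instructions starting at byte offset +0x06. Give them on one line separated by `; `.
load r1, r0; load r4, r6

@+06  little-endian(80 b0) = 0xb080
  top 6b → 0x2c → load [RR]
  [9:7] rd=1 = r1
  [6:4] rs=0 = r0
@+08  little-endian(60 b2) = 0xb260
  top 6b → 0x2c → load [RR]
  [9:7] rd=4 = r4
  [6:4] rs=6 = r6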